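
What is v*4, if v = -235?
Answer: -940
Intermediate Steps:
v*4 = -235*4 = -940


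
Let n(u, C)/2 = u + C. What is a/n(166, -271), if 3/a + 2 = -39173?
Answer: 1/2742250 ≈ 3.6466e-7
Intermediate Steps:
n(u, C) = 2*C + 2*u (n(u, C) = 2*(u + C) = 2*(C + u) = 2*C + 2*u)
a = -3/39175 (a = 3/(-2 - 39173) = 3/(-39175) = 3*(-1/39175) = -3/39175 ≈ -7.6579e-5)
a/n(166, -271) = -3/(39175*(2*(-271) + 2*166)) = -3/(39175*(-542 + 332)) = -3/39175/(-210) = -3/39175*(-1/210) = 1/2742250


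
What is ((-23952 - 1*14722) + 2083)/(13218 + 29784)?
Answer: -12197/14334 ≈ -0.85091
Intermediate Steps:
((-23952 - 1*14722) + 2083)/(13218 + 29784) = ((-23952 - 14722) + 2083)/43002 = (-38674 + 2083)*(1/43002) = -36591*1/43002 = -12197/14334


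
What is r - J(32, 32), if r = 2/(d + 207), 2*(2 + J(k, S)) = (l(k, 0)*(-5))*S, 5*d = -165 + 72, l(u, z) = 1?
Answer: 38627/471 ≈ 82.011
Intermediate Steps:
d = -93/5 (d = (-165 + 72)/5 = (⅕)*(-93) = -93/5 ≈ -18.600)
J(k, S) = -2 - 5*S/2 (J(k, S) = -2 + ((1*(-5))*S)/2 = -2 + (-5*S)/2 = -2 - 5*S/2)
r = 5/471 (r = 2/(-93/5 + 207) = 2/(942/5) = 2*(5/942) = 5/471 ≈ 0.010616)
r - J(32, 32) = 5/471 - (-2 - 5/2*32) = 5/471 - (-2 - 80) = 5/471 - 1*(-82) = 5/471 + 82 = 38627/471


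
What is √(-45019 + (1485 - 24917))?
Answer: I*√68451 ≈ 261.63*I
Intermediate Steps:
√(-45019 + (1485 - 24917)) = √(-45019 - 23432) = √(-68451) = I*√68451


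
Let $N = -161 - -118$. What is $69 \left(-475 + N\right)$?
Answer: $-35742$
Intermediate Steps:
$N = -43$ ($N = -161 + 118 = -43$)
$69 \left(-475 + N\right) = 69 \left(-475 - 43\right) = 69 \left(-518\right) = -35742$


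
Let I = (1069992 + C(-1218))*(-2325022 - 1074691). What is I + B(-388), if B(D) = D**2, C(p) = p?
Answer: -3633524711318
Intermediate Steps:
I = -3633524861862 (I = (1069992 - 1218)*(-2325022 - 1074691) = 1068774*(-3399713) = -3633524861862)
I + B(-388) = -3633524861862 + (-388)**2 = -3633524861862 + 150544 = -3633524711318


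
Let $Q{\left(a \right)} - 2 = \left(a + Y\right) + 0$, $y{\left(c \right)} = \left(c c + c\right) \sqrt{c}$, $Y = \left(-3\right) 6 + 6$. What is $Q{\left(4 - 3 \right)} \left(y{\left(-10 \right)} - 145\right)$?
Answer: $1305 - 810 i \sqrt{10} \approx 1305.0 - 2561.4 i$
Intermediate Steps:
$Y = -12$ ($Y = -18 + 6 = -12$)
$y{\left(c \right)} = \sqrt{c} \left(c + c^{2}\right)$ ($y{\left(c \right)} = \left(c^{2} + c\right) \sqrt{c} = \left(c + c^{2}\right) \sqrt{c} = \sqrt{c} \left(c + c^{2}\right)$)
$Q{\left(a \right)} = -10 + a$ ($Q{\left(a \right)} = 2 + \left(\left(a - 12\right) + 0\right) = 2 + \left(\left(-12 + a\right) + 0\right) = 2 + \left(-12 + a\right) = -10 + a$)
$Q{\left(4 - 3 \right)} \left(y{\left(-10 \right)} - 145\right) = \left(-10 + \left(4 - 3\right)\right) \left(\left(-10\right)^{\frac{3}{2}} \left(1 - 10\right) - 145\right) = \left(-10 + \left(4 - 3\right)\right) \left(- 10 i \sqrt{10} \left(-9\right) - 145\right) = \left(-10 + 1\right) \left(90 i \sqrt{10} - 145\right) = - 9 \left(-145 + 90 i \sqrt{10}\right) = 1305 - 810 i \sqrt{10}$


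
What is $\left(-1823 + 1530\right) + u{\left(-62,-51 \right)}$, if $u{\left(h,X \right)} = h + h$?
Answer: $-417$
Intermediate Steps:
$u{\left(h,X \right)} = 2 h$
$\left(-1823 + 1530\right) + u{\left(-62,-51 \right)} = \left(-1823 + 1530\right) + 2 \left(-62\right) = -293 - 124 = -417$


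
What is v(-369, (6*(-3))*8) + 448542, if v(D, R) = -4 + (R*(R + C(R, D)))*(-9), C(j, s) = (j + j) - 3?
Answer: -115222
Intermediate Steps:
C(j, s) = -3 + 2*j (C(j, s) = 2*j - 3 = -3 + 2*j)
v(D, R) = -4 - 9*R*(-3 + 3*R) (v(D, R) = -4 + (R*(R + (-3 + 2*R)))*(-9) = -4 + (R*(-3 + 3*R))*(-9) = -4 - 9*R*(-3 + 3*R))
v(-369, (6*(-3))*8) + 448542 = (-4 - 27*((6*(-3))*8)² + 27*((6*(-3))*8)) + 448542 = (-4 - 27*(-18*8)² + 27*(-18*8)) + 448542 = (-4 - 27*(-144)² + 27*(-144)) + 448542 = (-4 - 27*20736 - 3888) + 448542 = (-4 - 559872 - 3888) + 448542 = -563764 + 448542 = -115222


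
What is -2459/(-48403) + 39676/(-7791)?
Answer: -271611337/53872539 ≈ -5.0417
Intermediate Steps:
-2459/(-48403) + 39676/(-7791) = -2459*(-1/48403) + 39676*(-1/7791) = 2459/48403 - 5668/1113 = -271611337/53872539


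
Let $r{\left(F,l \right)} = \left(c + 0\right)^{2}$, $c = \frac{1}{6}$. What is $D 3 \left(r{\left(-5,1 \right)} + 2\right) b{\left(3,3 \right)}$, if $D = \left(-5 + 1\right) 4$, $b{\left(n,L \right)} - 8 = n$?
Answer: $- \frac{3212}{3} \approx -1070.7$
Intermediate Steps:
$c = \frac{1}{6} \approx 0.16667$
$b{\left(n,L \right)} = 8 + n$
$r{\left(F,l \right)} = \frac{1}{36}$ ($r{\left(F,l \right)} = \left(\frac{1}{6} + 0\right)^{2} = \left(\frac{1}{6}\right)^{2} = \frac{1}{36}$)
$D = -16$ ($D = \left(-4\right) 4 = -16$)
$D 3 \left(r{\left(-5,1 \right)} + 2\right) b{\left(3,3 \right)} = - 16 \cdot 3 \left(\frac{1}{36} + 2\right) \left(8 + 3\right) = - 16 \cdot 3 \cdot \frac{73}{36} \cdot 11 = \left(-16\right) \frac{73}{12} \cdot 11 = \left(- \frac{292}{3}\right) 11 = - \frac{3212}{3}$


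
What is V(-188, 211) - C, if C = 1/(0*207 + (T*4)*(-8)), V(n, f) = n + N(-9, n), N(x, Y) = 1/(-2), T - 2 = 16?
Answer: -108575/576 ≈ -188.50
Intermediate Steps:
T = 18 (T = 2 + 16 = 18)
N(x, Y) = -½
V(n, f) = -½ + n (V(n, f) = n - ½ = -½ + n)
C = -1/576 (C = 1/(0*207 + (18*4)*(-8)) = 1/(0 + 72*(-8)) = 1/(0 - 576) = 1/(-576) = -1/576 ≈ -0.0017361)
V(-188, 211) - C = (-½ - 188) - 1*(-1/576) = -377/2 + 1/576 = -108575/576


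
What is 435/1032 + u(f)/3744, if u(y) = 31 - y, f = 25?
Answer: 11353/26832 ≈ 0.42311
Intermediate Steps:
435/1032 + u(f)/3744 = 435/1032 + (31 - 1*25)/3744 = 435*(1/1032) + (31 - 25)*(1/3744) = 145/344 + 6*(1/3744) = 145/344 + 1/624 = 11353/26832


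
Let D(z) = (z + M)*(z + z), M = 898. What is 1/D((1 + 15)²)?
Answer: 1/590848 ≈ 1.6925e-6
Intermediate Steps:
D(z) = 2*z*(898 + z) (D(z) = (z + 898)*(z + z) = (898 + z)*(2*z) = 2*z*(898 + z))
1/D((1 + 15)²) = 1/(2*(1 + 15)²*(898 + (1 + 15)²)) = 1/(2*16²*(898 + 16²)) = 1/(2*256*(898 + 256)) = 1/(2*256*1154) = 1/590848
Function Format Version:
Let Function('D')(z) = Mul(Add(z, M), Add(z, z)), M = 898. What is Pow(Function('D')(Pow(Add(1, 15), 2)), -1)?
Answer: Rational(1, 590848) ≈ 1.6925e-6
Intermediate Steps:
Function('D')(z) = Mul(2, z, Add(898, z)) (Function('D')(z) = Mul(Add(z, 898), Add(z, z)) = Mul(Add(898, z), Mul(2, z)) = Mul(2, z, Add(898, z)))
Pow(Function('D')(Pow(Add(1, 15), 2)), -1) = Pow(Mul(2, Pow(Add(1, 15), 2), Add(898, Pow(Add(1, 15), 2))), -1) = Pow(Mul(2, Pow(16, 2), Add(898, Pow(16, 2))), -1) = Pow(Mul(2, 256, Add(898, 256)), -1) = Pow(Mul(2, 256, 1154), -1) = Pow(590848, -1) = Rational(1, 590848)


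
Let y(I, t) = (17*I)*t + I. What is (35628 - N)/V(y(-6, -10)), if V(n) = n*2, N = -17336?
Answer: 13241/507 ≈ 26.116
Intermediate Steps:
y(I, t) = I + 17*I*t (y(I, t) = 17*I*t + I = I + 17*I*t)
V(n) = 2*n
(35628 - N)/V(y(-6, -10)) = (35628 - 1*(-17336))/((2*(-6*(1 + 17*(-10))))) = (35628 + 17336)/((2*(-6*(1 - 170)))) = 52964/((2*(-6*(-169)))) = 52964/((2*1014)) = 52964/2028 = 52964*(1/2028) = 13241/507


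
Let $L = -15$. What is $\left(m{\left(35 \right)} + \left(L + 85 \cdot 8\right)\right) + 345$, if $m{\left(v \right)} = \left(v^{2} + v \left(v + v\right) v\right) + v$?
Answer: $88020$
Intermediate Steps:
$m{\left(v \right)} = v + v^{2} + 2 v^{3}$ ($m{\left(v \right)} = \left(v^{2} + v 2 v v\right) + v = \left(v^{2} + 2 v^{2} v\right) + v = \left(v^{2} + 2 v^{3}\right) + v = v + v^{2} + 2 v^{3}$)
$\left(m{\left(35 \right)} + \left(L + 85 \cdot 8\right)\right) + 345 = \left(35 \left(1 + 35 + 2 \cdot 35^{2}\right) + \left(-15 + 85 \cdot 8\right)\right) + 345 = \left(35 \left(1 + 35 + 2 \cdot 1225\right) + \left(-15 + 680\right)\right) + 345 = \left(35 \left(1 + 35 + 2450\right) + 665\right) + 345 = \left(35 \cdot 2486 + 665\right) + 345 = \left(87010 + 665\right) + 345 = 87675 + 345 = 88020$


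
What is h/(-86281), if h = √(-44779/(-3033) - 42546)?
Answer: -I*√43472069543/87230091 ≈ -0.0023902*I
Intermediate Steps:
h = I*√43472069543/1011 (h = √(-44779*(-1/3033) - 42546) = √(44779/3033 - 42546) = √(-128997239/3033) = I*√43472069543/1011 ≈ 206.23*I)
h/(-86281) = (I*√43472069543/1011)/(-86281) = (I*√43472069543/1011)*(-1/86281) = -I*√43472069543/87230091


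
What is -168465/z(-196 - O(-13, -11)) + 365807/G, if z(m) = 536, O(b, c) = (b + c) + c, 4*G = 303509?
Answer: -50346353477/162680824 ≈ -309.48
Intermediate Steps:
G = 303509/4 (G = (¼)*303509 = 303509/4 ≈ 75877.)
O(b, c) = b + 2*c
-168465/z(-196 - O(-13, -11)) + 365807/G = -168465/536 + 365807/(303509/4) = -168465*1/536 + 365807*(4/303509) = -168465/536 + 1463228/303509 = -50346353477/162680824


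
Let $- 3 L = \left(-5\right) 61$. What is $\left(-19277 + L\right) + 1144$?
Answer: $- \frac{54094}{3} \approx -18031.0$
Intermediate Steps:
$L = \frac{305}{3}$ ($L = - \frac{\left(-5\right) 61}{3} = \left(- \frac{1}{3}\right) \left(-305\right) = \frac{305}{3} \approx 101.67$)
$\left(-19277 + L\right) + 1144 = \left(-19277 + \frac{305}{3}\right) + 1144 = - \frac{57526}{3} + 1144 = - \frac{54094}{3}$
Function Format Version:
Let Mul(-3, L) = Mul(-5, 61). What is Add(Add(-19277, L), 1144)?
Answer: Rational(-54094, 3) ≈ -18031.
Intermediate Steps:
L = Rational(305, 3) (L = Mul(Rational(-1, 3), Mul(-5, 61)) = Mul(Rational(-1, 3), -305) = Rational(305, 3) ≈ 101.67)
Add(Add(-19277, L), 1144) = Add(Add(-19277, Rational(305, 3)), 1144) = Add(Rational(-57526, 3), 1144) = Rational(-54094, 3)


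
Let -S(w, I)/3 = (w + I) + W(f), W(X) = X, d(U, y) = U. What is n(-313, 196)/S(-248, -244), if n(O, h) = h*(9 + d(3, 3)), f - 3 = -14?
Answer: 784/503 ≈ 1.5586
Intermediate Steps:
f = -11 (f = 3 - 14 = -11)
n(O, h) = 12*h (n(O, h) = h*(9 + 3) = h*12 = 12*h)
S(w, I) = 33 - 3*I - 3*w (S(w, I) = -3*((w + I) - 11) = -3*((I + w) - 11) = -3*(-11 + I + w) = 33 - 3*I - 3*w)
n(-313, 196)/S(-248, -244) = (12*196)/(33 - 3*(-244) - 3*(-248)) = 2352/(33 + 732 + 744) = 2352/1509 = 2352*(1/1509) = 784/503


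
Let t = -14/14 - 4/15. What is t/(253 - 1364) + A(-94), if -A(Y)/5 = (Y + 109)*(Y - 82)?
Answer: 219978019/16665 ≈ 13200.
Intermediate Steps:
t = -19/15 (t = -14*1/14 - 4*1/15 = -1 - 4/15 = -19/15 ≈ -1.2667)
A(Y) = -5*(-82 + Y)*(109 + Y) (A(Y) = -5*(Y + 109)*(Y - 82) = -5*(109 + Y)*(-82 + Y) = -5*(-82 + Y)*(109 + Y))
t/(253 - 1364) + A(-94) = -19/(15*(253 - 1364)) + (44690 - 135*(-94) - 5*(-94)**2) = -19/15/(-1111) + (44690 + 12690 - 5*8836) = -19/15*(-1/1111) + (44690 + 12690 - 44180) = 19/16665 + 13200 = 219978019/16665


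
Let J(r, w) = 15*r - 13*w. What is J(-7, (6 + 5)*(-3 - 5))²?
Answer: 1079521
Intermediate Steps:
J(r, w) = -13*w + 15*r
J(-7, (6 + 5)*(-3 - 5))² = (-13*(6 + 5)*(-3 - 5) + 15*(-7))² = (-143*(-8) - 105)² = (-13*(-88) - 105)² = (1144 - 105)² = 1039² = 1079521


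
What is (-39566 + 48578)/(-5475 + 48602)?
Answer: 9012/43127 ≈ 0.20896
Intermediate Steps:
(-39566 + 48578)/(-5475 + 48602) = 9012/43127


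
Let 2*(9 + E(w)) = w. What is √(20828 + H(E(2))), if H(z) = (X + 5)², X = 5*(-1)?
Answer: 2*√5207 ≈ 144.32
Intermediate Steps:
E(w) = -9 + w/2
X = -5
H(z) = 0 (H(z) = (-5 + 5)² = 0² = 0)
√(20828 + H(E(2))) = √(20828 + 0) = √20828 = 2*√5207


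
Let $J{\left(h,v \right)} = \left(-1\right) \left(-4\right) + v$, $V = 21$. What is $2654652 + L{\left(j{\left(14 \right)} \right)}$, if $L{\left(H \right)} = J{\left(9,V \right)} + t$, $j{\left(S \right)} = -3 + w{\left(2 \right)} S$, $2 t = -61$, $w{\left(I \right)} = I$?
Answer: $\frac{5309293}{2} \approx 2.6546 \cdot 10^{6}$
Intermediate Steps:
$t = - \frac{61}{2}$ ($t = \frac{1}{2} \left(-61\right) = - \frac{61}{2} \approx -30.5$)
$J{\left(h,v \right)} = 4 + v$
$j{\left(S \right)} = -3 + 2 S$
$L{\left(H \right)} = - \frac{11}{2}$ ($L{\left(H \right)} = \left(4 + 21\right) - \frac{61}{2} = 25 - \frac{61}{2} = - \frac{11}{2}$)
$2654652 + L{\left(j{\left(14 \right)} \right)} = 2654652 - \frac{11}{2} = \frac{5309293}{2}$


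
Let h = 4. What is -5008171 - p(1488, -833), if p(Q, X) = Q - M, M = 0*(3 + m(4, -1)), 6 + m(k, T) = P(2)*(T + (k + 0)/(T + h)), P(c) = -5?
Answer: -5009659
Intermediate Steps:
m(k, T) = -6 - 5*T - 5*k/(4 + T) (m(k, T) = -6 - 5*(T + (k + 0)/(T + 4)) = -6 - 5*(T + k/(4 + T)) = -6 + (-5*T - 5*k/(4 + T)) = -6 - 5*T - 5*k/(4 + T))
M = 0 (M = 0*(3 + (-24 - 26*(-1) - 5*4 - 5*(-1)²)/(4 - 1)) = 0*(3 + (-24 + 26 - 20 - 5*1)/3) = 0*(3 + (-24 + 26 - 20 - 5)/3) = 0*(3 + (⅓)*(-23)) = 0*(3 - 23/3) = 0*(-14/3) = 0)
p(Q, X) = Q (p(Q, X) = Q - 1*0 = Q + 0 = Q)
-5008171 - p(1488, -833) = -5008171 - 1*1488 = -5008171 - 1488 = -5009659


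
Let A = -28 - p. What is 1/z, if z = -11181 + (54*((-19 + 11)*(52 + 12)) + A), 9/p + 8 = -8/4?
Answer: -10/388561 ≈ -2.5736e-5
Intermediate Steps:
p = -9/10 (p = 9/(-8 - 8/4) = 9/(-8 + (1/4)*(-8)) = 9/(-8 - 2) = 9/(-10) = 9*(-1/10) = -9/10 ≈ -0.90000)
A = -271/10 (A = -28 - 1*(-9/10) = -28 + 9/10 = -271/10 ≈ -27.100)
z = -388561/10 (z = -11181 + (54*((-19 + 11)*(52 + 12)) - 271/10) = -11181 + (54*(-8*64) - 271/10) = -11181 + (54*(-512) - 271/10) = -11181 + (-27648 - 271/10) = -11181 - 276751/10 = -388561/10 ≈ -38856.)
1/z = 1/(-388561/10) = -10/388561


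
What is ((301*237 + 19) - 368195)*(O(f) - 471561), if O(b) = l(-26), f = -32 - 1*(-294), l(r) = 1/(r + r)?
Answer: 7278840472147/52 ≈ 1.3998e+11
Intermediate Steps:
l(r) = 1/(2*r)
f = 262 (f = -32 + 294 = 262)
O(b) = -1/52 (O(b) = (½)/(-26) = (½)*(-1/26) = -1/52)
((301*237 + 19) - 368195)*(O(f) - 471561) = ((301*237 + 19) - 368195)*(-1/52 - 471561) = ((71337 + 19) - 368195)*(-24521173/52) = (71356 - 368195)*(-24521173/52) = -296839*(-24521173/52) = 7278840472147/52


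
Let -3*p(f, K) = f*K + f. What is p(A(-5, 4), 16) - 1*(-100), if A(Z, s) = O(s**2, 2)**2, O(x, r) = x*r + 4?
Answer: -7244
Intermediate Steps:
O(x, r) = 4 + r*x (O(x, r) = r*x + 4 = 4 + r*x)
A(Z, s) = (4 + 2*s**2)**2
p(f, K) = -f/3 - K*f/3 (p(f, K) = -(f*K + f)/3 = -(K*f + f)/3 = -(f + K*f)/3 = -f/3 - K*f/3)
p(A(-5, 4), 16) - 1*(-100) = -4*(2 + 4**2)**2*(1 + 16)/3 - 1*(-100) = -1/3*4*(2 + 16)**2*17 + 100 = -1/3*4*18**2*17 + 100 = -1/3*4*324*17 + 100 = -1/3*1296*17 + 100 = -7344 + 100 = -7244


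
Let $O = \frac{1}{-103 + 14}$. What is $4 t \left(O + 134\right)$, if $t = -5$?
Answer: $- \frac{238500}{89} \approx -2679.8$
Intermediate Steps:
$O = - \frac{1}{89}$ ($O = \frac{1}{-89} = - \frac{1}{89} \approx -0.011236$)
$4 t \left(O + 134\right) = 4 \left(-5\right) \left(- \frac{1}{89} + 134\right) = \left(-20\right) \frac{11925}{89} = - \frac{238500}{89}$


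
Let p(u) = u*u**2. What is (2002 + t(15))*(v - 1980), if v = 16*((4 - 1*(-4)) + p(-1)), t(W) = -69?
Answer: -3610844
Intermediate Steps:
p(u) = u**3
v = 112 (v = 16*((4 - 1*(-4)) + (-1)**3) = 16*((4 + 4) - 1) = 16*(8 - 1) = 16*7 = 112)
(2002 + t(15))*(v - 1980) = (2002 - 69)*(112 - 1980) = 1933*(-1868) = -3610844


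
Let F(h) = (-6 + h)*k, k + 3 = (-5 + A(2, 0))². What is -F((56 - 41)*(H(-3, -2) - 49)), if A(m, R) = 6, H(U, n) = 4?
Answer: -1362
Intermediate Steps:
k = -2 (k = -3 + (-5 + 6)² = -3 + 1² = -3 + 1 = -2)
F(h) = 12 - 2*h (F(h) = (-6 + h)*(-2) = 12 - 2*h)
-F((56 - 41)*(H(-3, -2) - 49)) = -(12 - 2*(56 - 41)*(4 - 49)) = -(12 - 30*(-45)) = -(12 - 2*(-675)) = -(12 + 1350) = -1*1362 = -1362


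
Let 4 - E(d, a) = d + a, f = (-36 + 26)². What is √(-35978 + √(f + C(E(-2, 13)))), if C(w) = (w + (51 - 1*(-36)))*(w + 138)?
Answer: √(-35978 + 46*√5) ≈ 189.41*I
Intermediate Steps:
f = 100 (f = (-10)² = 100)
E(d, a) = 4 - a - d (E(d, a) = 4 - (d + a) = 4 - (a + d) = 4 + (-a - d) = 4 - a - d)
C(w) = (87 + w)*(138 + w) (C(w) = (w + (51 + 36))*(138 + w) = (w + 87)*(138 + w) = (87 + w)*(138 + w))
√(-35978 + √(f + C(E(-2, 13)))) = √(-35978 + √(100 + (12006 + (4 - 1*13 - 1*(-2))² + 225*(4 - 1*13 - 1*(-2))))) = √(-35978 + √(100 + (12006 + (4 - 13 + 2)² + 225*(4 - 13 + 2)))) = √(-35978 + √(100 + (12006 + (-7)² + 225*(-7)))) = √(-35978 + √(100 + (12006 + 49 - 1575))) = √(-35978 + √(100 + 10480)) = √(-35978 + √10580) = √(-35978 + 46*√5)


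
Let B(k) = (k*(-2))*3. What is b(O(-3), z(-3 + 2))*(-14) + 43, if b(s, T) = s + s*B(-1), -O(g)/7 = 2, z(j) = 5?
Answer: 1415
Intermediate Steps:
O(g) = -14 (O(g) = -7*2 = -14)
B(k) = -6*k (B(k) = -2*k*3 = -6*k)
b(s, T) = 7*s (b(s, T) = s + s*(-6*(-1)) = s + s*6 = s + 6*s = 7*s)
b(O(-3), z(-3 + 2))*(-14) + 43 = (7*(-14))*(-14) + 43 = -98*(-14) + 43 = 1372 + 43 = 1415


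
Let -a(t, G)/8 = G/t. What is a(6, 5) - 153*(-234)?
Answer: 107386/3 ≈ 35795.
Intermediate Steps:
a(t, G) = -8*G/t
a(6, 5) - 153*(-234) = -8*5/6 - 153*(-234) = -8*5*⅙ + 35802 = -20/3 + 35802 = 107386/3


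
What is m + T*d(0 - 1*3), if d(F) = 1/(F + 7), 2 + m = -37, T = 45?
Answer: -111/4 ≈ -27.750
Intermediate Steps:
m = -39 (m = -2 - 37 = -39)
d(F) = 1/(7 + F)
m + T*d(0 - 1*3) = -39 + 45/(7 + (0 - 1*3)) = -39 + 45/(7 + (0 - 3)) = -39 + 45/(7 - 3) = -39 + 45/4 = -111/4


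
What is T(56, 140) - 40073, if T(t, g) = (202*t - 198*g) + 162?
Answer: -56319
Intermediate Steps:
T(t, g) = 162 - 198*g + 202*t (T(t, g) = (-198*g + 202*t) + 162 = 162 - 198*g + 202*t)
T(56, 140) - 40073 = (162 - 198*140 + 202*56) - 40073 = (162 - 27720 + 11312) - 40073 = -16246 - 40073 = -56319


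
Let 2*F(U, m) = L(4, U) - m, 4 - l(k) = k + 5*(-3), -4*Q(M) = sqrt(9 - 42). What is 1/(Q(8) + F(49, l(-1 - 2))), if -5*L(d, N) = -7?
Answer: -4120/43261 + 100*I*sqrt(33)/43261 ≈ -0.095236 + 0.013279*I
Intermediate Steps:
Q(M) = -I*sqrt(33)/4 (Q(M) = -sqrt(9 - 42)/4 = -I*sqrt(33)/4)
L(d, N) = 7/5 (L(d, N) = -1/5*(-7) = 7/5)
l(k) = 19 - k (l(k) = 4 - (k + 5*(-3)) = 4 - (k - 15) = 4 - (-15 + k) = 4 + (15 - k) = 19 - k)
F(U, m) = 7/10 - m/2 (F(U, m) = (7/5 - m)/2 = 7/10 - m/2)
1/(Q(8) + F(49, l(-1 - 2))) = 1/(-I*sqrt(33)/4 + (7/10 - (19 - (-1 - 2))/2)) = 1/(-I*sqrt(33)/4 + (7/10 - (19 - 1*(-3))/2)) = 1/(-I*sqrt(33)/4 + (7/10 - (19 + 3)/2)) = 1/(-I*sqrt(33)/4 + (7/10 - 1/2*22)) = 1/(-I*sqrt(33)/4 + (7/10 - 11)) = 1/(-I*sqrt(33)/4 - 103/10) = 1/(-103/10 - I*sqrt(33)/4)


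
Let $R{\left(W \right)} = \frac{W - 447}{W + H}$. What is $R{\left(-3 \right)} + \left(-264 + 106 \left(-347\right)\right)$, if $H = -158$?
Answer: $- \frac{5963956}{161} \approx -37043.0$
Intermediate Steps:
$R{\left(W \right)} = \frac{-447 + W}{-158 + W}$ ($R{\left(W \right)} = \frac{W - 447}{W - 158} = \frac{-447 + W}{-158 + W}$)
$R{\left(-3 \right)} + \left(-264 + 106 \left(-347\right)\right) = \frac{-447 - 3}{-158 - 3} + \left(-264 + 106 \left(-347\right)\right) = \frac{1}{-161} \left(-450\right) - 37046 = \left(- \frac{1}{161}\right) \left(-450\right) - 37046 = \frac{450}{161} - 37046 = - \frac{5963956}{161}$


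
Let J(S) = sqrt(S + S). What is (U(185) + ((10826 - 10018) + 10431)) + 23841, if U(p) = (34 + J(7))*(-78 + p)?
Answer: 38718 + 107*sqrt(14) ≈ 39118.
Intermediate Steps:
J(S) = sqrt(2)*sqrt(S) (J(S) = sqrt(2*S) = sqrt(2)*sqrt(S))
U(p) = (-78 + p)*(34 + sqrt(14)) (U(p) = (34 + sqrt(2)*sqrt(7))*(-78 + p) = (34 + sqrt(14))*(-78 + p) = (-78 + p)*(34 + sqrt(14)))
(U(185) + ((10826 - 10018) + 10431)) + 23841 = ((-2652 - 78*sqrt(14) + 34*185 + 185*sqrt(14)) + ((10826 - 10018) + 10431)) + 23841 = ((-2652 - 78*sqrt(14) + 6290 + 185*sqrt(14)) + (808 + 10431)) + 23841 = ((3638 + 107*sqrt(14)) + 11239) + 23841 = (14877 + 107*sqrt(14)) + 23841 = 38718 + 107*sqrt(14)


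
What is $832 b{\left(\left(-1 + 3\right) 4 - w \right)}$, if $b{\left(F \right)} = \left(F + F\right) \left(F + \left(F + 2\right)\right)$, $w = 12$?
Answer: $39936$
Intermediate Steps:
$b{\left(F \right)} = 2 F \left(2 + 2 F\right)$ ($b{\left(F \right)} = 2 F \left(F + \left(2 + F\right)\right) = 2 F \left(2 + 2 F\right)$)
$832 b{\left(\left(-1 + 3\right) 4 - w \right)} = 832 \cdot 4 \left(\left(-1 + 3\right) 4 - 12\right) \left(1 - \left(12 - \left(-1 + 3\right) 4\right)\right) = 832 \cdot 4 \left(2 \cdot 4 - 12\right) \left(1 + \left(2 \cdot 4 - 12\right)\right) = 832 \cdot 4 \left(8 - 12\right) \left(1 + \left(8 - 12\right)\right) = 832 \cdot 4 \left(-4\right) \left(1 - 4\right) = 832 \cdot 4 \left(-4\right) \left(-3\right) = 832 \cdot 48 = 39936$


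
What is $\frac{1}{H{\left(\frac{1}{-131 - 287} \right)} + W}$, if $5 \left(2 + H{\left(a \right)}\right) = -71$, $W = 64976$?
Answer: $\frac{5}{324799} \approx 1.5394 \cdot 10^{-5}$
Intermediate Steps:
$H{\left(a \right)} = - \frac{81}{5}$ ($H{\left(a \right)} = -2 + \frac{1}{5} \left(-71\right) = -2 - \frac{71}{5} = - \frac{81}{5}$)
$\frac{1}{H{\left(\frac{1}{-131 - 287} \right)} + W} = \frac{1}{- \frac{81}{5} + 64976} = \frac{1}{\frac{324799}{5}} = \frac{5}{324799}$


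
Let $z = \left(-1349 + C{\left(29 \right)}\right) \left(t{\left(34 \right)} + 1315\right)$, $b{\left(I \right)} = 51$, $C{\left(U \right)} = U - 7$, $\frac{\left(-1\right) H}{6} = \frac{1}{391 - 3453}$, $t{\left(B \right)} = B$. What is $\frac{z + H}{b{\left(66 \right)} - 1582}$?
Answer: $\frac{2740678310}{2343961} \approx 1169.3$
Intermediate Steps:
$H = \frac{3}{1531}$ ($H = - \frac{6}{391 - 3453} = - \frac{6}{-3062} = \left(-6\right) \left(- \frac{1}{3062}\right) = \frac{3}{1531} \approx 0.0019595$)
$C{\left(U \right)} = -7 + U$
$z = -1790123$ ($z = \left(-1349 + \left(-7 + 29\right)\right) \left(34 + 1315\right) = \left(-1349 + 22\right) 1349 = \left(-1327\right) 1349 = -1790123$)
$\frac{z + H}{b{\left(66 \right)} - 1582} = \frac{-1790123 + \frac{3}{1531}}{51 - 1582} = - \frac{2740678310}{1531 \left(-1531\right)} = \left(- \frac{2740678310}{1531}\right) \left(- \frac{1}{1531}\right) = \frac{2740678310}{2343961}$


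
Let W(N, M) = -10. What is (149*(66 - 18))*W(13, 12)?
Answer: -71520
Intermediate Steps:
(149*(66 - 18))*W(13, 12) = (149*(66 - 18))*(-10) = (149*48)*(-10) = 7152*(-10) = -71520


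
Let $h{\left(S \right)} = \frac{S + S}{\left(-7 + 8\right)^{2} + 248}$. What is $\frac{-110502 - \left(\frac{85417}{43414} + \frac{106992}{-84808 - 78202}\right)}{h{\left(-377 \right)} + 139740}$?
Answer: $- \frac{97361821939006869}{123118900547363420} \approx -0.7908$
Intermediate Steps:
$h{\left(S \right)} = \frac{2 S}{249}$ ($h{\left(S \right)} = \frac{2 S}{1^{2} + 248} = \frac{2 S}{1 + 248} = \frac{2 S}{249}$)
$\frac{-110502 - \left(\frac{85417}{43414} + \frac{106992}{-84808 - 78202}\right)}{h{\left(-377 \right)} + 139740} = \frac{-110502 - \left(\frac{85417}{43414} + \frac{106992}{-84808 - 78202}\right)}{\frac{2}{249} \left(-377\right) + 139740} = \frac{-110502 - \left(\frac{85417}{43414} + \frac{106992}{-84808 - 78202}\right)}{- \frac{754}{249} + 139740} = \frac{-110502 - \left(\frac{85417}{43414} + \frac{106992}{-163010}\right)}{\frac{34794506}{249}} = \left(-110502 - \frac{4639437241}{3538458070}\right) \frac{249}{34794506} = \left(- \frac{391011333088381}{3538458070}\right) \frac{249}{34794506} = - \frac{97361821939006869}{123118900547363420}$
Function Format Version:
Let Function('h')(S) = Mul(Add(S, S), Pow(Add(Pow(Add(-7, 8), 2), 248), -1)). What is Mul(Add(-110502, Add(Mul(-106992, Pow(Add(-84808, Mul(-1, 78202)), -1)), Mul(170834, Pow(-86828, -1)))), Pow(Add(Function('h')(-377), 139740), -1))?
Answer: Rational(-97361821939006869, 123118900547363420) ≈ -0.79080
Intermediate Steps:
Function('h')(S) = Mul(Rational(2, 249), S) (Function('h')(S) = Mul(Mul(2, S), Pow(Add(Pow(1, 2), 248), -1)) = Mul(Mul(2, S), Pow(Add(1, 248), -1)) = Mul(Mul(2, S), Pow(249, -1)) = Mul(Mul(2, S), Rational(1, 249)) = Mul(Rational(2, 249), S))
Mul(Add(-110502, Add(Mul(-106992, Pow(Add(-84808, Mul(-1, 78202)), -1)), Mul(170834, Pow(-86828, -1)))), Pow(Add(Function('h')(-377), 139740), -1)) = Mul(Add(-110502, Add(Mul(-106992, Pow(Add(-84808, Mul(-1, 78202)), -1)), Mul(170834, Pow(-86828, -1)))), Pow(Add(Mul(Rational(2, 249), -377), 139740), -1)) = Mul(Add(-110502, Add(Mul(-106992, Pow(Add(-84808, -78202), -1)), Mul(170834, Rational(-1, 86828)))), Pow(Add(Rational(-754, 249), 139740), -1)) = Mul(Add(-110502, Add(Mul(-106992, Pow(-163010, -1)), Rational(-85417, 43414))), Pow(Rational(34794506, 249), -1)) = Mul(Add(-110502, Add(Mul(-106992, Rational(-1, 163010)), Rational(-85417, 43414))), Rational(249, 34794506)) = Mul(Add(-110502, Add(Rational(53496, 81505), Rational(-85417, 43414))), Rational(249, 34794506)) = Mul(Add(-110502, Rational(-4639437241, 3538458070)), Rational(249, 34794506)) = Mul(Rational(-391011333088381, 3538458070), Rational(249, 34794506)) = Rational(-97361821939006869, 123118900547363420)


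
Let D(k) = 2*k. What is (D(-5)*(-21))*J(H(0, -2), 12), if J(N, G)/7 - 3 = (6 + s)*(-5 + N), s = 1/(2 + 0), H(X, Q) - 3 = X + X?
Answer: -14700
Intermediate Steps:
H(X, Q) = 3 + 2*X (H(X, Q) = 3 + (X + X) = 3 + 2*X)
s = 1/2 ≈ 0.50000
J(N, G) = -413/2 + 91*N/2 (J(N, G) = 21 + 7*((6 + 1/2)*(-5 + N)) = 21 + 7*(13*(-5 + N)/2) = 21 + 7*(-65/2 + 13*N/2) = 21 + (-455/2 + 91*N/2) = -413/2 + 91*N/2)
(D(-5)*(-21))*J(H(0, -2), 12) = ((2*(-5))*(-21))*(-413/2 + 91*(3 + 2*0)/2) = (-10*(-21))*(-413/2 + 91*(3 + 0)/2) = 210*(-413/2 + (91/2)*3) = 210*(-413/2 + 273/2) = 210*(-70) = -14700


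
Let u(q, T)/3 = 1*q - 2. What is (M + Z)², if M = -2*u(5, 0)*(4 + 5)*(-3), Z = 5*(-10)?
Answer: 190096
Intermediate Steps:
u(q, T) = -6 + 3*q (u(q, T) = 3*(1*q - 2) = 3*(q - 2) = 3*(-2 + q) = -6 + 3*q)
Z = -50
M = 486 (M = -2*(-6 + 3*5)*(4 + 5)*(-3) = -2*(-6 + 15)*9*(-3) = -18*9*(-3) = -2*81*(-3) = -162*(-3) = 486)
(M + Z)² = (486 - 50)² = 436² = 190096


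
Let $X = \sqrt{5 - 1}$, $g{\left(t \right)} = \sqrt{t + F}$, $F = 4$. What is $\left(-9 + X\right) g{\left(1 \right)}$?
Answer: $- 7 \sqrt{5} \approx -15.652$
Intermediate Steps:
$g{\left(t \right)} = \sqrt{4 + t}$ ($g{\left(t \right)} = \sqrt{t + 4} = \sqrt{4 + t}$)
$X = 2$ ($X = \sqrt{4} = 2$)
$\left(-9 + X\right) g{\left(1 \right)} = \left(-9 + 2\right) \sqrt{4 + 1} = - 7 \sqrt{5}$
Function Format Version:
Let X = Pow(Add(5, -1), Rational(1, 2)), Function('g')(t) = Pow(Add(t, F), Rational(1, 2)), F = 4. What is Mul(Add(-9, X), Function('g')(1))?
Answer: Mul(-7, Pow(5, Rational(1, 2))) ≈ -15.652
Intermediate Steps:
Function('g')(t) = Pow(Add(4, t), Rational(1, 2)) (Function('g')(t) = Pow(Add(t, 4), Rational(1, 2)) = Pow(Add(4, t), Rational(1, 2)))
X = 2 (X = Pow(4, Rational(1, 2)) = 2)
Mul(Add(-9, X), Function('g')(1)) = Mul(Add(-9, 2), Pow(Add(4, 1), Rational(1, 2))) = Mul(-7, Pow(5, Rational(1, 2)))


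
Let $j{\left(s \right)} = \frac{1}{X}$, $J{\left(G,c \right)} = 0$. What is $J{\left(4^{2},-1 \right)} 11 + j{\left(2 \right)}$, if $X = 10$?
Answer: $\frac{1}{10} \approx 0.1$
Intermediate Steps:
$j{\left(s \right)} = \frac{1}{10}$
$J{\left(4^{2},-1 \right)} 11 + j{\left(2 \right)} = 0 \cdot 11 + \frac{1}{10} = 0 + \frac{1}{10} = \frac{1}{10}$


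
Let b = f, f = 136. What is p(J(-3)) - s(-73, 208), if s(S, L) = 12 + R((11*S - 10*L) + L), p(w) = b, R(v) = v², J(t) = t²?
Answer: -7155501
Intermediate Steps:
b = 136
p(w) = 136
s(S, L) = 12 + (-9*L + 11*S)² (s(S, L) = 12 + ((11*S - 10*L) + L)² = 12 + ((-10*L + 11*S) + L)² = 12 + (-9*L + 11*S)²)
p(J(-3)) - s(-73, 208) = 136 - (12 + (-11*(-73) + 9*208)²) = 136 - (12 + (803 + 1872)²) = 136 - (12 + 2675²) = 136 - (12 + 7155625) = 136 - 1*7155637 = 136 - 7155637 = -7155501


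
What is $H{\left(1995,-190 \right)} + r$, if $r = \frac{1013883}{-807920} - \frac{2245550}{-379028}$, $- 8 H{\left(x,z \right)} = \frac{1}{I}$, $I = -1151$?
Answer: $\frac{411473282391349}{88116042831440} \approx 4.6697$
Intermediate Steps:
$H{\left(x,z \right)} = \frac{1}{9208}$ ($H{\left(x,z \right)} = - \frac{1}{8 \left(-1151\right)} = \left(- \frac{1}{8}\right) \left(- \frac{1}{1151}\right) = \frac{1}{9208}$)
$r = \frac{357483677569}{76556075440}$ ($r = 1013883 \left(- \frac{1}{807920}\right) - - \frac{1122775}{189514} = - \frac{1013883}{807920} + \frac{1122775}{189514} = \frac{357483677569}{76556075440} \approx 4.6696$)
$H{\left(1995,-190 \right)} + r = \frac{1}{9208} + \frac{357483677569}{76556075440} = \frac{411473282391349}{88116042831440}$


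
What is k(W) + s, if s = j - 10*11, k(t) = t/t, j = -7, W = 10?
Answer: -116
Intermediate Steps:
k(t) = 1
s = -117 (s = -7 - 10*11 = -7 - 110 = -117)
k(W) + s = 1 - 117 = -116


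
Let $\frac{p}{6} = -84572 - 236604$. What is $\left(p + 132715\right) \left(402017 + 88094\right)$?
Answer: $-879426261851$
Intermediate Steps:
$p = -1927056$ ($p = 6 \left(-84572 - 236604\right) = 6 \left(-321176\right) = -1927056$)
$\left(p + 132715\right) \left(402017 + 88094\right) = \left(-1927056 + 132715\right) \left(402017 + 88094\right) = \left(-1794341\right) 490111 = -879426261851$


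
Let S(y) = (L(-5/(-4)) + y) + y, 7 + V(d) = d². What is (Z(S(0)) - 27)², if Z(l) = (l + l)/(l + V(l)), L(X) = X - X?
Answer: 729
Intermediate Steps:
L(X) = 0
V(d) = -7 + d²
S(y) = 2*y (S(y) = (0 + y) + y = y + y = 2*y)
Z(l) = 2*l/(-7 + l + l²) (Z(l) = (l + l)/(l + (-7 + l²)) = (2*l)/(-7 + l + l²) = 2*l/(-7 + l + l²))
(Z(S(0)) - 27)² = (2*(2*0)/(-7 + 2*0 + (2*0)²) - 27)² = (2*0/(-7 + 0 + 0²) - 27)² = (2*0/(-7 + 0 + 0) - 27)² = (2*0/(-7) - 27)² = (2*0*(-⅐) - 27)² = (0 - 27)² = (-27)² = 729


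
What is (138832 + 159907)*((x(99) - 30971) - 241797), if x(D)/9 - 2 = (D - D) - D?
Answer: -81747238699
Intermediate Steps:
x(D) = 18 - 9*D (x(D) = 18 + 9*((D - D) - D) = 18 + 9*(0 - D) = 18 + 9*(-D) = 18 - 9*D)
(138832 + 159907)*((x(99) - 30971) - 241797) = (138832 + 159907)*(((18 - 9*99) - 30971) - 241797) = 298739*(((18 - 891) - 30971) - 241797) = 298739*((-873 - 30971) - 241797) = 298739*(-31844 - 241797) = 298739*(-273641) = -81747238699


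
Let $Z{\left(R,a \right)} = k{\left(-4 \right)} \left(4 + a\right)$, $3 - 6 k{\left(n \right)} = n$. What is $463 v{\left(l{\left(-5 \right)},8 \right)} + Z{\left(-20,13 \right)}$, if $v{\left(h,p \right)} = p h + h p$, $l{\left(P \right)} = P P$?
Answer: $\frac{1111319}{6} \approx 1.8522 \cdot 10^{5}$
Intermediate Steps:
$l{\left(P \right)} = P^{2}$
$k{\left(n \right)} = \frac{1}{2} - \frac{n}{6}$
$v{\left(h,p \right)} = 2 h p$ ($v{\left(h,p \right)} = h p + h p = 2 h p$)
$Z{\left(R,a \right)} = \frac{14}{3} + \frac{7 a}{6}$ ($Z{\left(R,a \right)} = \left(\frac{1}{2} - - \frac{2}{3}\right) \left(4 + a\right) = \left(\frac{1}{2} + \frac{2}{3}\right) \left(4 + a\right) = \frac{7 \left(4 + a\right)}{6} = \frac{14}{3} + \frac{7 a}{6}$)
$463 v{\left(l{\left(-5 \right)},8 \right)} + Z{\left(-20,13 \right)} = 463 \cdot 2 \left(-5\right)^{2} \cdot 8 + \left(\frac{14}{3} + \frac{7}{6} \cdot 13\right) = 463 \cdot 2 \cdot 25 \cdot 8 + \left(\frac{14}{3} + \frac{91}{6}\right) = 463 \cdot 400 + \frac{119}{6} = 185200 + \frac{119}{6} = \frac{1111319}{6}$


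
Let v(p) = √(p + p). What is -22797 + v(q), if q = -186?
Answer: -22797 + 2*I*√93 ≈ -22797.0 + 19.287*I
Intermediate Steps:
v(p) = √2*√p (v(p) = √(2*p) = √2*√p)
-22797 + v(q) = -22797 + √2*√(-186) = -22797 + √2*(I*√186) = -22797 + 2*I*√93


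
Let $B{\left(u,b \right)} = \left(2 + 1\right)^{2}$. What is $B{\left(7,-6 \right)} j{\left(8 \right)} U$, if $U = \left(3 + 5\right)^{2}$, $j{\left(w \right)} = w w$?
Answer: $36864$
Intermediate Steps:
$B{\left(u,b \right)} = 9$ ($B{\left(u,b \right)} = 3^{2} = 9$)
$j{\left(w \right)} = w^{2}$
$U = 64$ ($U = 8^{2} = 64$)
$B{\left(7,-6 \right)} j{\left(8 \right)} U = 9 \cdot 8^{2} \cdot 64 = 9 \cdot 64 \cdot 64 = 576 \cdot 64 = 36864$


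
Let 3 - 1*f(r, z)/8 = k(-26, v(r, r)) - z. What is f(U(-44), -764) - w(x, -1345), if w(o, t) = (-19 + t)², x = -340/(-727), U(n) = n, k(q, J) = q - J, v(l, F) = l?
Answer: -1866728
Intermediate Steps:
f(r, z) = 232 + 8*r + 8*z (f(r, z) = 24 - 8*((-26 - r) - z) = 24 - 8*(-26 - r - z) = 24 + (208 + 8*r + 8*z) = 232 + 8*r + 8*z)
x = 340/727 (x = -340*(-1/727) = 340/727 ≈ 0.46768)
f(U(-44), -764) - w(x, -1345) = (232 + 8*(-44) + 8*(-764)) - (-19 - 1345)² = (232 - 352 - 6112) - 1*(-1364)² = -6232 - 1*1860496 = -6232 - 1860496 = -1866728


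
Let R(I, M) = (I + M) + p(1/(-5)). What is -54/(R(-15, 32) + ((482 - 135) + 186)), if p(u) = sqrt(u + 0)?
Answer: -49500/504167 + 18*I*sqrt(5)/504167 ≈ -0.098182 + 7.9833e-5*I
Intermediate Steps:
p(u) = sqrt(u)
R(I, M) = I + M + I*sqrt(5)/5 (R(I, M) = (I + M) + sqrt(1/(-5)) = (I + M) + sqrt(-1/5) = (I + M) + I*sqrt(5)/5 = I + M + I*sqrt(5)/5)
-54/(R(-15, 32) + ((482 - 135) + 186)) = -54/((-15 + 32 + I*sqrt(5)/5) + ((482 - 135) + 186)) = -54/((17 + I*sqrt(5)/5) + (347 + 186)) = -54/((17 + I*sqrt(5)/5) + 533) = -54/(550 + I*sqrt(5)/5)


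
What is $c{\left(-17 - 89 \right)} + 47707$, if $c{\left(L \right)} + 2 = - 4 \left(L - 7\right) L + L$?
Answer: $-313$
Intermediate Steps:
$c{\left(L \right)} = -2 + L + L \left(28 - 4 L\right)$ ($c{\left(L \right)} = -2 + \left(- 4 \left(L - 7\right) L + L\right) = -2 + \left(- 4 \left(-7 + L\right) L + L\right) = -2 + \left(\left(28 - 4 L\right) L + L\right) = -2 + \left(L \left(28 - 4 L\right) + L\right) = -2 + \left(L + L \left(28 - 4 L\right)\right) = -2 + L + L \left(28 - 4 L\right)$)
$c{\left(-17 - 89 \right)} + 47707 = \left(-2 - 4 \left(-17 - 89\right)^{2} + 29 \left(-17 - 89\right)\right) + 47707 = \left(-2 - 4 \left(-106\right)^{2} + 29 \left(-106\right)\right) + 47707 = \left(-2 - 44944 - 3074\right) + 47707 = -48020 + 47707 = -313$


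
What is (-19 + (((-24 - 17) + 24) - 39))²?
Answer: 5625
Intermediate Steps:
(-19 + (((-24 - 17) + 24) - 39))² = (-19 + ((-41 + 24) - 39))² = (-19 + (-17 - 39))² = (-19 - 56)² = (-75)² = 5625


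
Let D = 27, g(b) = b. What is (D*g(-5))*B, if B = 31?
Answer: -4185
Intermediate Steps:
(D*g(-5))*B = (27*(-5))*31 = -135*31 = -4185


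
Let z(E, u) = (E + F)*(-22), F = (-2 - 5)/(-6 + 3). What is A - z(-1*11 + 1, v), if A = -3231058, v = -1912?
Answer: -9693680/3 ≈ -3.2312e+6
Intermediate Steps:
F = 7/3 (F = -7/(-3) = -7*(-⅓) = 7/3 ≈ 2.3333)
z(E, u) = -154/3 - 22*E (z(E, u) = (E + 7/3)*(-22) = (7/3 + E)*(-22) = -154/3 - 22*E)
A - z(-1*11 + 1, v) = -3231058 - (-154/3 - 22*(-1*11 + 1)) = -3231058 - (-154/3 - 22*(-11 + 1)) = -3231058 - (-154/3 - 22*(-10)) = -3231058 - (-154/3 + 220) = -3231058 - 1*506/3 = -3231058 - 506/3 = -9693680/3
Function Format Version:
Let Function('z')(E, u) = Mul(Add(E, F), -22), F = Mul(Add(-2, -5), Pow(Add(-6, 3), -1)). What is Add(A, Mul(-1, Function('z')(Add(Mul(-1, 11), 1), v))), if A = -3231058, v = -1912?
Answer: Rational(-9693680, 3) ≈ -3.2312e+6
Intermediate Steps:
F = Rational(7, 3) (F = Mul(-7, Pow(-3, -1)) = Mul(-7, Rational(-1, 3)) = Rational(7, 3) ≈ 2.3333)
Function('z')(E, u) = Add(Rational(-154, 3), Mul(-22, E)) (Function('z')(E, u) = Mul(Add(E, Rational(7, 3)), -22) = Mul(Add(Rational(7, 3), E), -22) = Add(Rational(-154, 3), Mul(-22, E)))
Add(A, Mul(-1, Function('z')(Add(Mul(-1, 11), 1), v))) = Add(-3231058, Mul(-1, Add(Rational(-154, 3), Mul(-22, Add(Mul(-1, 11), 1))))) = Add(-3231058, Mul(-1, Add(Rational(-154, 3), Mul(-22, Add(-11, 1))))) = Add(-3231058, Mul(-1, Add(Rational(-154, 3), Mul(-22, -10)))) = Add(-3231058, Mul(-1, Add(Rational(-154, 3), 220))) = Add(-3231058, Mul(-1, Rational(506, 3))) = Add(-3231058, Rational(-506, 3)) = Rational(-9693680, 3)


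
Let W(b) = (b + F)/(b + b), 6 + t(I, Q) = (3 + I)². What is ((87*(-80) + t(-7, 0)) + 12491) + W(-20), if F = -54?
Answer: 110857/20 ≈ 5542.9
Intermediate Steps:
t(I, Q) = -6 + (3 + I)²
W(b) = (-54 + b)/(2*b) (W(b) = (b - 54)/(b + b) = (-54 + b)/((2*b)) = (-54 + b)*(1/(2*b)) = (-54 + b)/(2*b))
((87*(-80) + t(-7, 0)) + 12491) + W(-20) = ((87*(-80) + (-6 + (3 - 7)²)) + 12491) + (½)*(-54 - 20)/(-20) = ((-6960 + (-6 + (-4)²)) + 12491) + (½)*(-1/20)*(-74) = ((-6960 + (-6 + 16)) + 12491) + 37/20 = ((-6960 + 10) + 12491) + 37/20 = (-6950 + 12491) + 37/20 = 5541 + 37/20 = 110857/20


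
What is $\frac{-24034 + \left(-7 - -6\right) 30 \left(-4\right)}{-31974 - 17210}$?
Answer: $\frac{11957}{24592} \approx 0.48622$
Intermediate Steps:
$\frac{-24034 + \left(-7 - -6\right) 30 \left(-4\right)}{-31974 - 17210} = \frac{-24034 + \left(-7 + 6\right) 30 \left(-4\right)}{-49184} = \left(-24034 + \left(-1\right) 30 \left(-4\right)\right) \left(- \frac{1}{49184}\right) = \left(-24034 - -120\right) \left(- \frac{1}{49184}\right) = \left(-24034 + 120\right) \left(- \frac{1}{49184}\right) = \left(-23914\right) \left(- \frac{1}{49184}\right) = \frac{11957}{24592}$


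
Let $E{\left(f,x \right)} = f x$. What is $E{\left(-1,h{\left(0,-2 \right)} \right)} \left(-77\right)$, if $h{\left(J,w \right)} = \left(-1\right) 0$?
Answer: $0$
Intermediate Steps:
$h{\left(J,w \right)} = 0$
$E{\left(-1,h{\left(0,-2 \right)} \right)} \left(-77\right) = \left(-1\right) 0 \left(-77\right) = 0 \left(-77\right) = 0$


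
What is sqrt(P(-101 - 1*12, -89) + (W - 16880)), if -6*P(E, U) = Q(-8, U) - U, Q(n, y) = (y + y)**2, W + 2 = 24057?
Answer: sqrt(7518)/2 ≈ 43.353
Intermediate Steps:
W = 24055 (W = -2 + 24057 = 24055)
Q(n, y) = 4*y**2 (Q(n, y) = (2*y)**2 = 4*y**2)
P(E, U) = -2*U**2/3 + U/6 (P(E, U) = -(4*U**2 - U)/6 = -(-U + 4*U**2)/6 = -2*U**2/3 + U/6)
sqrt(P(-101 - 1*12, -89) + (W - 16880)) = sqrt((1/6)*(-89)*(1 - 4*(-89)) + (24055 - 16880)) = sqrt((1/6)*(-89)*(1 + 356) + 7175) = sqrt((1/6)*(-89)*357 + 7175) = sqrt(-10591/2 + 7175) = sqrt(3759/2) = sqrt(7518)/2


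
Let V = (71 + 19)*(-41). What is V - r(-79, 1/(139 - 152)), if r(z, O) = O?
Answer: -47969/13 ≈ -3689.9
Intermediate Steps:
V = -3690 (V = 90*(-41) = -3690)
V - r(-79, 1/(139 - 152)) = -3690 - 1/(139 - 152) = -3690 - 1/(-13) = -3690 - 1*(-1/13) = -3690 + 1/13 = -47969/13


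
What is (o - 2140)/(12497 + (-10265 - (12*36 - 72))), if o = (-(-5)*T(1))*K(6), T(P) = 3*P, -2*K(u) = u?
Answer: -2185/1872 ≈ -1.1672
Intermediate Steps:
K(u) = -u/2
o = -45 (o = (-(-5)*3*1)*(-1/2*6) = -(-5)*3*(-3) = -5*(-3)*(-3) = 15*(-3) = -45)
(o - 2140)/(12497 + (-10265 - (12*36 - 72))) = (-45 - 2140)/(12497 + (-10265 - (12*36 - 72))) = -2185/(12497 + (-10265 - (432 - 72))) = -2185/(12497 + (-10265 - 1*360)) = -2185/(12497 + (-10265 - 360)) = -2185/(12497 - 10625) = -2185/1872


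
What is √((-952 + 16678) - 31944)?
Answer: 3*I*√1802 ≈ 127.35*I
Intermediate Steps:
√((-952 + 16678) - 31944) = √(15726 - 31944) = √(-16218) = 3*I*√1802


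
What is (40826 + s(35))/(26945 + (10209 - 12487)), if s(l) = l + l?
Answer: 40896/24667 ≈ 1.6579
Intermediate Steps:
s(l) = 2*l
(40826 + s(35))/(26945 + (10209 - 12487)) = (40826 + 2*35)/(26945 + (10209 - 12487)) = (40826 + 70)/(26945 - 2278) = 40896/24667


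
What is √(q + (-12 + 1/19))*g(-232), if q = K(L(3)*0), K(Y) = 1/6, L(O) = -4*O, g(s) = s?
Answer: -116*I*√153102/57 ≈ -796.29*I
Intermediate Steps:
K(Y) = ⅙
q = ⅙ ≈ 0.16667
√(q + (-12 + 1/19))*g(-232) = √(⅙ + (-12 + 1/19))*(-232) = √(⅙ - 227/19)*(-232) = √(-1343/114)*(-232) = (I*√153102/114)*(-232) = -116*I*√153102/57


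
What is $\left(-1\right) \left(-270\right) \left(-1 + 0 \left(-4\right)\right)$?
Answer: $-270$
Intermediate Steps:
$\left(-1\right) \left(-270\right) \left(-1 + 0 \left(-4\right)\right) = 270 \left(-1 + 0\right) = 270 \left(-1\right) = -270$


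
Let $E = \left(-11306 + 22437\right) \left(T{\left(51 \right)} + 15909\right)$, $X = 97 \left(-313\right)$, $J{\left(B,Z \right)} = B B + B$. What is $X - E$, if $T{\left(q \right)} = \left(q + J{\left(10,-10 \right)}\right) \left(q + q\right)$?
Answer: $-359906722$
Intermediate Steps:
$J{\left(B,Z \right)} = B + B^{2}$ ($J{\left(B,Z \right)} = B^{2} + B = B + B^{2}$)
$T{\left(q \right)} = 2 q \left(110 + q\right)$ ($T{\left(q \right)} = \left(q + 10 \left(1 + 10\right)\right) \left(q + q\right) = \left(q + 10 \cdot 11\right) 2 q = \left(q + 110\right) 2 q = \left(110 + q\right) 2 q = 2 q \left(110 + q\right)$)
$X = -30361$
$E = 359876361$ ($E = \left(-11306 + 22437\right) \left(2 \cdot 51 \left(110 + 51\right) + 15909\right) = 11131 \left(2 \cdot 51 \cdot 161 + 15909\right) = 11131 \left(16422 + 15909\right) = 11131 \cdot 32331 = 359876361$)
$X - E = -30361 - 359876361 = -359906722$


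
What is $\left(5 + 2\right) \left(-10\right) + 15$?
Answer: $-55$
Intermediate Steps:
$\left(5 + 2\right) \left(-10\right) + 15 = 7 \left(-10\right) + 15 = -70 + 15 = -55$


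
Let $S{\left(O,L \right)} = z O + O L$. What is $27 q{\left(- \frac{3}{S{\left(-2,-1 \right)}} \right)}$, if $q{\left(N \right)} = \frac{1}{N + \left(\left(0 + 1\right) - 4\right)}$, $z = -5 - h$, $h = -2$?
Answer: $-8$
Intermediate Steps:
$z = -3$ ($z = -5 - -2 = -5 + 2 = -3$)
$S{\left(O,L \right)} = - 3 O + L O$ ($S{\left(O,L \right)} = - 3 O + O L = - 3 O + L O$)
$q{\left(N \right)} = \frac{1}{-3 + N}$ ($q{\left(N \right)} = \frac{1}{N + \left(1 - 4\right)} = \frac{1}{N - 3} = \frac{1}{-3 + N}$)
$27 q{\left(- \frac{3}{S{\left(-2,-1 \right)}} \right)} = \frac{27}{-3 - \frac{3}{\left(-2\right) \left(-3 - 1\right)}} = \frac{27}{-3 - \frac{3}{\left(-2\right) \left(-4\right)}} = \frac{27}{-3 - \frac{3}{8}} = \frac{27}{- \frac{27}{8}} = 27 \left(- \frac{8}{27}\right) = -8$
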